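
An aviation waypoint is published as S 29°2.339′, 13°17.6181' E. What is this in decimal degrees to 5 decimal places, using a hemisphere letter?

29.03898° S, 13.29364° E

Lat: 29 + 2.339/60 = 29.038983
λ: 13 + 17.6181/60 = 13.293635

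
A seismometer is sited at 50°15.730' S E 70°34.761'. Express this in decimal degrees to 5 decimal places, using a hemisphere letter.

50.26217° S, 70.57935° E

Latitude: 50 + 15.73/60 = 50.262167
Longitude: 34.761′ = 0.579350°; total 70.579350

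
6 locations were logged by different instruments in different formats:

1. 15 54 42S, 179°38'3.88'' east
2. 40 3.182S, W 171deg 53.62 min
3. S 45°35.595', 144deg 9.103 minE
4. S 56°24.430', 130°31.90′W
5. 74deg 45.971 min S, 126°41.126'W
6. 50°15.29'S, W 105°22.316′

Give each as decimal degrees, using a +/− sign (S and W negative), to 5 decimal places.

1. -15.91167, 179.63441
2. -40.05303, -171.89367
3. -45.59325, 144.15172
4. -56.40717, -130.53167
5. -74.76618, -126.68543
6. -50.25483, -105.37193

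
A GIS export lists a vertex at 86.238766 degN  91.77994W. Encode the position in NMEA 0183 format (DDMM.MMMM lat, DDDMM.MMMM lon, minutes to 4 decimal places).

8614.3260,N / 09146.7964,W

Lat: 86° + 0.238766 × 60 = 86° 14.325960′
Longitude: minutes = (91.779940 − 91) × 60 = 46.796400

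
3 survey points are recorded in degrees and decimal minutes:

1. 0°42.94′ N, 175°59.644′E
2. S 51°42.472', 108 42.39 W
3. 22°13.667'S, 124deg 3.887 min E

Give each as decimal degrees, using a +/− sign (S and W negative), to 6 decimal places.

1. 0.715667, 175.994067
2. -51.707867, -108.706500
3. -22.227783, 124.064783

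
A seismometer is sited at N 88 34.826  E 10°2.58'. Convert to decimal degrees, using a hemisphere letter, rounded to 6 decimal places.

Lat: 88 + 34.826/60 = 88.5804333
λ: 2.58′ = 0.043000°; total 10.0430000

88.580433° N, 10.043000° E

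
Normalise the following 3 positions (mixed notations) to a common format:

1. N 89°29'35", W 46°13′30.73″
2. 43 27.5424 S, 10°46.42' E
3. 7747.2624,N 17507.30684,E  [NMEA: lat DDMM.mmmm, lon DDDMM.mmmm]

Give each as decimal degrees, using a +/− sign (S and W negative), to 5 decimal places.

Point 1:
  Latitude: 29′ + 35″ = 29.58333′; 89 + 29.58333/60 = 89.493056
  N ⇒ keep positive
  λ: 46° + 13/60 + 30.73/3600 = 46 + 0.216667 + 0.008536 = 46.225203
  W → negative
Point 2:
  Lat: 27.5424′ = 0.459040°; total 43.459040
  S ⇒ negate
  λ: 46.42′ = 0.773667°; total 10.773667
  E ⇒ keep positive
Point 3:
  φ: degrees = first 2 digits = 77, minutes = 47.2624; 77 + 47.2624/60 = 77.787707
  N ⇒ keep positive
  λ: degrees = first 3 digits = 175, minutes = 7.30684; 175 + 7.30684/60 = 175.121781
  E → positive

1. 89.49306, -46.22520
2. -43.45904, 10.77367
3. 77.78771, 175.12178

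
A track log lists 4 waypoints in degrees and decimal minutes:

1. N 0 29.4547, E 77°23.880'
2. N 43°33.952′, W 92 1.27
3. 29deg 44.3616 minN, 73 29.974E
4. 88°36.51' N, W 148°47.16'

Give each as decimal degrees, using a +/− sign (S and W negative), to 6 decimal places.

1. 0.490912, 77.398000
2. 43.565867, -92.021167
3. 29.739360, 73.499567
4. 88.608500, -148.786000

Point 1:
  φ: 29.4547′ = 0.490912°; total 0.4909117
  N → positive
  Longitude: 23.88′ = 0.398000°; total 77.3980000
  E → positive
Point 2:
  φ: 33.952′ = 0.565867°; total 43.5658667
  N ⇒ keep positive
  λ: 92 + 1.27/60 = 92.0211667
  W ⇒ negate
Point 3:
  φ: 44.3616′ = 0.739360°; total 29.7393600
  N ⇒ keep positive
  Longitude: 73 + 29.974/60 = 73.4995667
  E ⇒ keep positive
Point 4:
  Latitude: 88 + 36.51/60 = 88.6085000
  N ⇒ keep positive
  Longitude: 148 + 47.16/60 = 148.7860000
  W → negative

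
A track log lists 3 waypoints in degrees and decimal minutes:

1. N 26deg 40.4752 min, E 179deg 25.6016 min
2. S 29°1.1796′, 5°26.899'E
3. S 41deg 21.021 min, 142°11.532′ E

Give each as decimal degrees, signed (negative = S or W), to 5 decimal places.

1. 26.67459, 179.42669
2. -29.01966, 5.44832
3. -41.35035, 142.19220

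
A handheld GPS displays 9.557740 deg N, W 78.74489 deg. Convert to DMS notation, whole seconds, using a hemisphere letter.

9°33′28″ N, 78°44′42″ W

Lat: whole degrees 9; 33.46440′ → 33′ and 27.86″
Lon: whole degrees 78; 44.69340′ → 44′ and 41.60″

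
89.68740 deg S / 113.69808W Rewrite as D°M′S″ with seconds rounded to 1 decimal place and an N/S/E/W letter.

φ: whole degrees 89; 41.24400′ → 41′ and 14.640″
λ: 0.698080° → 41.88480′; 0.88480 × 60 = 53.088″

89°41′14.6″ S, 113°41′53.1″ W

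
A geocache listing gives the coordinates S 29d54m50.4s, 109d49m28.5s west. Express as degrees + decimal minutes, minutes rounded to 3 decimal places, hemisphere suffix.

Latitude: seconds/60 = 0.84000; minutes = 54 + 0.84000 = 54.84000
Lon: 49 + 28.5/60 = 49.47500′

29° 54.840′ S, 109° 49.475′ W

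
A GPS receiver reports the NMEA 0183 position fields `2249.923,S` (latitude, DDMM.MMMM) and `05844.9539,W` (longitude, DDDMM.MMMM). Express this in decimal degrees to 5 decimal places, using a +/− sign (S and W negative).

-22.83205, -58.74923

φ: split at 2 digits → 22° and 49.923′; 22 + 49.923/60 = 22.832050
S ⇒ negate
Lon: split at 3 digits → 058° and 44.9539′; 58 + 44.9539/60 = 58.749232
W ⇒ negate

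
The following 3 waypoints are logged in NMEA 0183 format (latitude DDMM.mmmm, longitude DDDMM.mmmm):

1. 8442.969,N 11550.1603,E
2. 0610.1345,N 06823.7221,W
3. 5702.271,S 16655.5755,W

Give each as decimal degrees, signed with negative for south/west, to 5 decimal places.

Point 1:
  φ: degrees = first 2 digits = 84, minutes = 42.969; 84 + 42.969/60 = 84.716150
  N → positive
  Lon: degrees = first 3 digits = 115, minutes = 50.1603; 115 + 50.1603/60 = 115.836005
  E → positive
Point 2:
  Lat: degrees = first 2 digits = 6, minutes = 10.1345; 6 + 10.1345/60 = 6.168908
  N → positive
  Longitude: degrees = first 3 digits = 68, minutes = 23.7221; 68 + 23.7221/60 = 68.395368
  hemisphere W, so the sign is −
Point 3:
  φ: split at 2 digits → 57° and 2.271′; 57 + 2.271/60 = 57.037850
  S ⇒ negate
  λ: degrees = first 3 digits = 166, minutes = 55.5755; 166 + 55.5755/60 = 166.926258
  W → negative

1. 84.71615, 115.83601
2. 6.16891, -68.39537
3. -57.03785, -166.92626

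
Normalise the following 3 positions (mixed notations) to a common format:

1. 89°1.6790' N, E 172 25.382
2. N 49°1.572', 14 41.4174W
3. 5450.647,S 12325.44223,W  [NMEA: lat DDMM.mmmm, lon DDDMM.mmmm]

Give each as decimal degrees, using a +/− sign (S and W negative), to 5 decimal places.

1. 89.02798, 172.42303
2. 49.02620, -14.69029
3. -54.84412, -123.42404

Point 1:
  Lat: 1.679′ = 0.027983°; total 89.027983
  N → positive
  Longitude: 172 + 25.382/60 = 172.423033
  E → positive
Point 2:
  Latitude: 49 + 1.572/60 = 49.026200
  N → positive
  λ: 14 + 41.4174/60 = 14.690290
  W ⇒ negate
Point 3:
  Latitude: degrees = first 2 digits = 54, minutes = 50.647; 54 + 50.647/60 = 54.844117
  S ⇒ negate
  λ: degrees = first 3 digits = 123, minutes = 25.44223; 123 + 25.44223/60 = 123.424037
  W ⇒ negate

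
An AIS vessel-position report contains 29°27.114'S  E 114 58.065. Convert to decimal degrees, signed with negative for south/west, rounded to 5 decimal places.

-29.45190, 114.96775

φ: 29 + 27.114/60 = 29.451900
S → negative
Longitude: 114 + 58.065/60 = 114.967750
E → positive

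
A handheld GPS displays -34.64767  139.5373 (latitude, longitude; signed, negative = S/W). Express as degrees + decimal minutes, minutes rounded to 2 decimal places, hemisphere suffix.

34° 38.86′ S, 139° 32.24′ E

Latitude is negative → S; |value| = 34.647670
Latitude: minutes = (34.647670 − 34) × 60 = 38.8602
Longitude: minutes = (139.537300 − 139) × 60 = 32.2380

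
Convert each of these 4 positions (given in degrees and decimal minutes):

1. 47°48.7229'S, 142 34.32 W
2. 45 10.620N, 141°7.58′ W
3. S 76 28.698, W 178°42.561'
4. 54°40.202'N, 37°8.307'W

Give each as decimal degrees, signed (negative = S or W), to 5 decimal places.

Point 1:
  φ: 47 + 48.7229/60 = 47.812048
  S → negative
  Longitude: 34.32′ = 0.572000°; total 142.572000
  W ⇒ negate
Point 2:
  Lat: 45 + 10.62/60 = 45.177000
  N ⇒ keep positive
  Longitude: 141 + 7.58/60 = 141.126333
  W ⇒ negate
Point 3:
  Lat: 76 + 28.698/60 = 76.478300
  S ⇒ negate
  λ: 42.561′ = 0.709350°; total 178.709350
  hemisphere W, so the sign is −
Point 4:
  Lat: 54 + 40.202/60 = 54.670033
  N ⇒ keep positive
  λ: 8.307′ = 0.138450°; total 37.138450
  hemisphere W, so the sign is −

1. -47.81205, -142.57200
2. 45.17700, -141.12633
3. -76.47830, -178.70935
4. 54.67003, -37.13845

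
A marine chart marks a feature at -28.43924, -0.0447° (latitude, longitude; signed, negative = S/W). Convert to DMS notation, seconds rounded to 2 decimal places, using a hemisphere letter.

Latitude is negative → S; |value| = 28.439240
Lat: whole degrees 28; 26.35440′ → 26′ and 21.2640″
Longitude is negative → W; |value| = 0.044700
λ: 0.044700 × 60 = 2.68200′ → 2′, remainder × 60 = 40.9200″

28°26′21.26″ S, 0°02′40.92″ W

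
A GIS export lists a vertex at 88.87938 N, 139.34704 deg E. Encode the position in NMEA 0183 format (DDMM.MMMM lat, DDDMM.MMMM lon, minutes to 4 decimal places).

φ: minutes = (88.879380 − 88) × 60 = 52.762800
Longitude: minutes = (139.347040 − 139) × 60 = 20.822400

8852.7628,N / 13920.8224,E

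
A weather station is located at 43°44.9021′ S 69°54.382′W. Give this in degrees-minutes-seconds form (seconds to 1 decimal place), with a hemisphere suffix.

43°44′54.1″ S, 69°54′22.9″ W

Lat: fractional minutes 0.90210 × 60 = 54.126″
λ: fractional minutes 0.38200 × 60 = 22.920″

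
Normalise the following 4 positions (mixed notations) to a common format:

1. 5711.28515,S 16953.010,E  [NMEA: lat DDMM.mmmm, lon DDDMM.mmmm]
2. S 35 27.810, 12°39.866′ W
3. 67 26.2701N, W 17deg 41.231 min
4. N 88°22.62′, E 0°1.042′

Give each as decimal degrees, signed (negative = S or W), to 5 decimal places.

Point 1:
  Lat: split at 2 digits → 57° and 11.28515′; 57 + 11.28515/60 = 57.188086
  S → negative
  Longitude: degrees = first 3 digits = 169, minutes = 53.01; 169 + 53.01/60 = 169.883500
  E ⇒ keep positive
Point 2:
  Latitude: 35 + 27.81/60 = 35.463500
  S → negative
  Lon: 12 + 39.866/60 = 12.664433
  hemisphere W, so the sign is −
Point 3:
  Lat: 67 + 26.2701/60 = 67.437835
  N → positive
  λ: 41.231′ = 0.687183°; total 17.687183
  W → negative
Point 4:
  φ: 22.62′ = 0.377000°; total 88.377000
  N ⇒ keep positive
  λ: 0 + 1.042/60 = 0.017367
  E → positive

1. -57.18809, 169.88350
2. -35.46350, -12.66443
3. 67.43784, -17.68718
4. 88.37700, 0.01737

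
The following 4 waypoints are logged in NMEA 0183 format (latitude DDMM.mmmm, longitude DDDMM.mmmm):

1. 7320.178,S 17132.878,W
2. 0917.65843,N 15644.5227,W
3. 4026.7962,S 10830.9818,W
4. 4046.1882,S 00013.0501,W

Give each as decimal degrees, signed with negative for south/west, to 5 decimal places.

Point 1:
  Lat: split at 2 digits → 73° and 20.178′; 73 + 20.178/60 = 73.336300
  hemisphere S, so the sign is −
  Lon: split at 3 digits → 171° and 32.878′; 171 + 32.878/60 = 171.547967
  hemisphere W, so the sign is −
Point 2:
  Lat: split at 2 digits → 09° and 17.65843′; 9 + 17.65843/60 = 9.294307
  N ⇒ keep positive
  Lon: split at 3 digits → 156° and 44.5227′; 156 + 44.5227/60 = 156.742045
  W → negative
Point 3:
  Lat: split at 2 digits → 40° and 26.7962′; 40 + 26.7962/60 = 40.446603
  S → negative
  Lon: degrees = first 3 digits = 108, minutes = 30.9818; 108 + 30.9818/60 = 108.516363
  W ⇒ negate
Point 4:
  Lat: degrees = first 2 digits = 40, minutes = 46.1882; 40 + 46.1882/60 = 40.769803
  S ⇒ negate
  λ: degrees = first 3 digits = 0, minutes = 13.0501; 0 + 13.0501/60 = 0.217502
  W ⇒ negate

1. -73.33630, -171.54797
2. 9.29431, -156.74205
3. -40.44660, -108.51636
4. -40.76980, -0.21750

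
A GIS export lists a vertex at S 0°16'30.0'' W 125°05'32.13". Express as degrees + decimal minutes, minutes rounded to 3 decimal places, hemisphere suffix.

0° 16.500′ S, 125° 5.536′ W

φ: 16 + 30/60 = 16.50000′
Longitude: 5 + 32.13/60 = 5.53550′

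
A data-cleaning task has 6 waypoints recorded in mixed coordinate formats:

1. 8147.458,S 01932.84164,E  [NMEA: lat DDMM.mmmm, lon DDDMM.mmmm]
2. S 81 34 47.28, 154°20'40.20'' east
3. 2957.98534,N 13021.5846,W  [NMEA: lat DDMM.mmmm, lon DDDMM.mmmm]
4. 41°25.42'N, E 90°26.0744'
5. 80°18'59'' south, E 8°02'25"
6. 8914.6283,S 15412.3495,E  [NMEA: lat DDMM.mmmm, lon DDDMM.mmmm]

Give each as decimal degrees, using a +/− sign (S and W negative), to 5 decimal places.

Point 1:
  φ: split at 2 digits → 81° and 47.458′; 81 + 47.458/60 = 81.790967
  hemisphere S, so the sign is −
  Longitude: degrees = first 3 digits = 19, minutes = 32.84164; 19 + 32.84164/60 = 19.547361
  E ⇒ keep positive
Point 2:
  Lat: 34′ + 47.28″ = 34.78800′; 81 + 34.78800/60 = 81.579800
  hemisphere S, so the sign is −
  Lon: 154° + 20/60 + 40.2/3600 = 154 + 0.333333 + 0.011167 = 154.344500
  E → positive
Point 3:
  Latitude: split at 2 digits → 29° and 57.98534′; 29 + 57.98534/60 = 29.966422
  N ⇒ keep positive
  Longitude: degrees = first 3 digits = 130, minutes = 21.5846; 130 + 21.5846/60 = 130.359743
  W → negative
Point 4:
  Latitude: 41 + 25.42/60 = 41.423667
  N ⇒ keep positive
  Longitude: 90 + 26.0744/60 = 90.434573
  E → positive
Point 5:
  Latitude: 18′ + 59″ = 18.98333′; 80 + 18.98333/60 = 80.316389
  hemisphere S, so the sign is −
  Lon: 2′ + 25″ = 2.41667′; 8 + 2.41667/60 = 8.040278
  E → positive
Point 6:
  Lat: split at 2 digits → 89° and 14.6283′; 89 + 14.6283/60 = 89.243805
  S ⇒ negate
  Lon: split at 3 digits → 154° and 12.3495′; 154 + 12.3495/60 = 154.205825
  E ⇒ keep positive

1. -81.79097, 19.54736
2. -81.57980, 154.34450
3. 29.96642, -130.35974
4. 41.42367, 90.43457
5. -80.31639, 8.04028
6. -89.24381, 154.20583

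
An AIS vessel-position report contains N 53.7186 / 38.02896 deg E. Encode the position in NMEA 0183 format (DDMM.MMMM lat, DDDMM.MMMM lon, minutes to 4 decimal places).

Latitude: 53° + 0.718600 × 60 = 53° 43.116000′
Lon: fractional part 0.028960 → 1.737600 minutes

5343.1160,N / 03801.7376,E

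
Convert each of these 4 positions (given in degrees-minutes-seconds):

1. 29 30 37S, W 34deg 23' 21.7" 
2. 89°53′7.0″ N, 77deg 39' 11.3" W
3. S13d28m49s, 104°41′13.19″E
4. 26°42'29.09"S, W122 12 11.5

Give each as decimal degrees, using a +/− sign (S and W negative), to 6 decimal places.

1. -29.510278, -34.389361
2. 89.885278, -77.653139
3. -13.480278, 104.686997
4. -26.708081, -122.203194

Point 1:
  φ: 30′ + 37″ = 30.61667′; 29 + 30.61667/60 = 29.5102778
  hemisphere S, so the sign is −
  Longitude: 23′ + 21.7″ = 23.36167′; 34 + 23.36167/60 = 34.3893611
  hemisphere W, so the sign is −
Point 2:
  Latitude: 89° + 53/60 + 7/3600 = 89 + 0.883333 + 0.001944 = 89.8852778
  N ⇒ keep positive
  λ: 77 + 39/60 + 11.3/3600 = 77.6531389
  W ⇒ negate
Point 3:
  Lat: 28′ + 49″ = 28.81667′; 13 + 28.81667/60 = 13.4802778
  hemisphere S, so the sign is −
  Lon: 104° + 41/60 + 13.19/3600 = 104 + 0.683333 + 0.003664 = 104.6869972
  E ⇒ keep positive
Point 4:
  Lat: 42′ + 29.09″ = 42.48483′; 26 + 42.48483/60 = 26.7080806
  S → negative
  λ: 12′ + 11.5″ = 12.19167′; 122 + 12.19167/60 = 122.2031944
  W ⇒ negate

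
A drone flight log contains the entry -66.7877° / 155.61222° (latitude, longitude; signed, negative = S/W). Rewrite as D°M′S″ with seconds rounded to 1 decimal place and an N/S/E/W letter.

66°47′15.7″ S, 155°36′44.0″ E

Latitude is negative → S; |value| = 66.787700
Latitude: 0.787700° → 47.26200′; 0.26200 × 60 = 15.720″
Longitude: whole degrees 155; 36.73320′ → 36′ and 43.992″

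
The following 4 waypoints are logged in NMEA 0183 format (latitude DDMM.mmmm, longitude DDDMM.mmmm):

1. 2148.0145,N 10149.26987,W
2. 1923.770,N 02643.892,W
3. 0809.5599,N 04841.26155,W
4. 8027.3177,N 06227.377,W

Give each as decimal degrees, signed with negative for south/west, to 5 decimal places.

Point 1:
  Latitude: degrees = first 2 digits = 21, minutes = 48.0145; 21 + 48.0145/60 = 21.800242
  N ⇒ keep positive
  Longitude: degrees = first 3 digits = 101, minutes = 49.26987; 101 + 49.26987/60 = 101.821165
  hemisphere W, so the sign is −
Point 2:
  φ: split at 2 digits → 19° and 23.77′; 19 + 23.77/60 = 19.396167
  N → positive
  Longitude: degrees = first 3 digits = 26, minutes = 43.892; 26 + 43.892/60 = 26.731533
  W → negative
Point 3:
  φ: split at 2 digits → 08° and 9.5599′; 8 + 9.5599/60 = 8.159332
  N ⇒ keep positive
  Longitude: split at 3 digits → 048° and 41.26155′; 48 + 41.26155/60 = 48.687693
  hemisphere W, so the sign is −
Point 4:
  Latitude: split at 2 digits → 80° and 27.3177′; 80 + 27.3177/60 = 80.455295
  N ⇒ keep positive
  Longitude: split at 3 digits → 062° and 27.377′; 62 + 27.377/60 = 62.456283
  W ⇒ negate

1. 21.80024, -101.82116
2. 19.39617, -26.73153
3. 8.15933, -48.68769
4. 80.45530, -62.45628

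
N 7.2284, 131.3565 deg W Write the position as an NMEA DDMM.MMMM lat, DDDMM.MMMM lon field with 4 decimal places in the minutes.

0713.7040,N / 13121.3900,W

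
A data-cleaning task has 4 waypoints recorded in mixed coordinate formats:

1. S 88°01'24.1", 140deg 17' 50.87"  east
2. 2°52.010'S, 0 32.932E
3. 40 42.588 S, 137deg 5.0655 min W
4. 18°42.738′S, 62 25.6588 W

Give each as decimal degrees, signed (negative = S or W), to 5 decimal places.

1. -88.02336, 140.29746
2. -2.86683, 0.54887
3. -40.70980, -137.08443
4. -18.71230, -62.42765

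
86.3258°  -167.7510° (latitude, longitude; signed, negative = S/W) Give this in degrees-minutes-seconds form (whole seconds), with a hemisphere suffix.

86°19′33″ N, 167°45′4″ W

Lat: whole degrees 86; 19.54800′ → 19′ and 32.88″
Longitude is negative → W; |value| = 167.751000
Longitude: 0.751000 × 60 = 45.06000′ → 45′, remainder × 60 = 3.60″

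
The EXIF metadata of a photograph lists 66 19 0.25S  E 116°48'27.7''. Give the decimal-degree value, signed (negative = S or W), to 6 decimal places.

Latitude: 66° + 19/60 + 0.25/3600 = 66 + 0.316667 + 0.000069 = 66.3167361
S → negative
Lon: 48′ + 27.7″ = 48.46167′; 116 + 48.46167/60 = 116.8076944
E ⇒ keep positive

-66.316736, 116.807694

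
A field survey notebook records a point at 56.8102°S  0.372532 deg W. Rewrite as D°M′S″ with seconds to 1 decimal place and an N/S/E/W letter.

56°48′36.7″ S, 0°22′21.1″ W

Lat: 0.810200° → 48.61200′; 0.61200 × 60 = 36.720″
Lon: 0.372532° → 22.35192′; 0.35192 × 60 = 21.115″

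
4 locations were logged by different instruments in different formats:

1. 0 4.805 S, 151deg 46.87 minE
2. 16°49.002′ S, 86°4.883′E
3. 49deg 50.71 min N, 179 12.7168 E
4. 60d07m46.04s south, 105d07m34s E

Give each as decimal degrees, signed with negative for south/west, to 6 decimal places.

1. -0.080083, 151.781167
2. -16.816700, 86.081383
3. 49.845167, 179.211947
4. -60.129456, 105.126111

Point 1:
  Lat: 4.805′ = 0.080083°; total 0.0800833
  S ⇒ negate
  Lon: 46.87′ = 0.781167°; total 151.7811667
  E ⇒ keep positive
Point 2:
  Latitude: 16 + 49.002/60 = 16.8167000
  S ⇒ negate
  Longitude: 86 + 4.883/60 = 86.0813833
  E → positive
Point 3:
  Lat: 50.71′ = 0.845167°; total 49.8451667
  N ⇒ keep positive
  Lon: 179 + 12.7168/60 = 179.2119467
  E → positive
Point 4:
  φ: 60 + 7/60 + 46.04/3600 = 60.1294556
  S → negative
  Lon: 105° + 7/60 + 34/3600 = 105 + 0.116667 + 0.009444 = 105.1261111
  E → positive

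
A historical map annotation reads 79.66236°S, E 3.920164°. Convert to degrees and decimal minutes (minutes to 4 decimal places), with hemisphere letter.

79° 39.7416′ S, 3° 55.2098′ E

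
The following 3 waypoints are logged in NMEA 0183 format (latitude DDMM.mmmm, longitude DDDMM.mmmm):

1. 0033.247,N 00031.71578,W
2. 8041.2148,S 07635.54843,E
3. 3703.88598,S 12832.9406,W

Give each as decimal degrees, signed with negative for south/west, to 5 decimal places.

1. 0.55412, -0.52860
2. -80.68691, 76.59247
3. -37.06477, -128.54901

Point 1:
  Lat: split at 2 digits → 00° and 33.247′; 0 + 33.247/60 = 0.554117
  N → positive
  Lon: degrees = first 3 digits = 0, minutes = 31.71578; 0 + 31.71578/60 = 0.528596
  W ⇒ negate
Point 2:
  φ: degrees = first 2 digits = 80, minutes = 41.2148; 80 + 41.2148/60 = 80.686913
  hemisphere S, so the sign is −
  Longitude: split at 3 digits → 076° and 35.54843′; 76 + 35.54843/60 = 76.592474
  E ⇒ keep positive
Point 3:
  Latitude: split at 2 digits → 37° and 3.88598′; 37 + 3.88598/60 = 37.064766
  S ⇒ negate
  Lon: split at 3 digits → 128° and 32.9406′; 128 + 32.9406/60 = 128.549010
  hemisphere W, so the sign is −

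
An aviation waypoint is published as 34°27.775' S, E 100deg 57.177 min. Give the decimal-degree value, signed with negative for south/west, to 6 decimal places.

-34.462917, 100.952950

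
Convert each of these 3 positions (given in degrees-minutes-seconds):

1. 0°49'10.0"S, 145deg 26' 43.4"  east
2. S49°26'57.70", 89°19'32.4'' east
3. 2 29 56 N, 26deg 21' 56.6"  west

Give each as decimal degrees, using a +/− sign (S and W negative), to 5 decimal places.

Point 1:
  Lat: 49′ + 10″ = 49.16667′; 0 + 49.16667/60 = 0.819444
  S ⇒ negate
  Lon: 145 + 26/60 + 43.4/3600 = 145.445389
  E ⇒ keep positive
Point 2:
  Lat: 26′ + 57.7″ = 26.96167′; 49 + 26.96167/60 = 49.449361
  S → negative
  Lon: 19′ + 32.4″ = 19.54000′; 89 + 19.54000/60 = 89.325667
  E → positive
Point 3:
  Lat: 2 + 29/60 + 56/3600 = 2.498889
  N ⇒ keep positive
  Lon: 26 + 21/60 + 56.6/3600 = 26.365722
  W → negative

1. -0.81944, 145.44539
2. -49.44936, 89.32567
3. 2.49889, -26.36572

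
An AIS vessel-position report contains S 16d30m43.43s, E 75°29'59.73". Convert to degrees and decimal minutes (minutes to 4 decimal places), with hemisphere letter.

Latitude: seconds/60 = 0.72383; minutes = 30 + 0.72383 = 30.723833
Lon: 29 + 59.73/60 = 29.995500′

16° 30.7238′ S, 75° 29.9955′ E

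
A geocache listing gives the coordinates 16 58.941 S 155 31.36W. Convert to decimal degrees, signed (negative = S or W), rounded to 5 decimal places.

Lat: 58.941′ = 0.982350°; total 16.982350
S ⇒ negate
λ: 155 + 31.36/60 = 155.522667
W → negative

-16.98235, -155.52267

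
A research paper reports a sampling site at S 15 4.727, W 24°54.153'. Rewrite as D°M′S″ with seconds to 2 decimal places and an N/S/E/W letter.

φ: fractional minutes 0.72700 × 60 = 43.6200″
λ: 54.15300′ → 54′ and 0.15300 × 60 = 9.1800″

15°04′43.62″ S, 24°54′9.18″ W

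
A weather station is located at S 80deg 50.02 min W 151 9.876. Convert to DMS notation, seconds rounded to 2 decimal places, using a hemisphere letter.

Latitude: fractional minutes 0.02000 × 60 = 1.2000″
Lon: fractional minutes 0.87600 × 60 = 52.5600″

80°50′1.20″ S, 151°09′52.56″ W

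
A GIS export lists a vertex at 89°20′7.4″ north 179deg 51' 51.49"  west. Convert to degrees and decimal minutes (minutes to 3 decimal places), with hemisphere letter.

89° 20.123′ N, 179° 51.858′ W

φ: seconds/60 = 0.12333; minutes = 20 + 0.12333 = 20.12333
Longitude: seconds/60 = 0.85817; minutes = 51 + 0.85817 = 51.85817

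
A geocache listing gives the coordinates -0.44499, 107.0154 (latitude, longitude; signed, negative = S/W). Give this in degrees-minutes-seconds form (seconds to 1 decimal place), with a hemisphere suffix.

0°26′42.0″ S, 107°00′55.4″ E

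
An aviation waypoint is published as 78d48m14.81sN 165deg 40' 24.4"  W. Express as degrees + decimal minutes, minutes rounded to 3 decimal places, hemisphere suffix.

78° 48.247′ N, 165° 40.407′ W

Lat: seconds/60 = 0.24683; minutes = 48 + 0.24683 = 48.24683
Longitude: seconds/60 = 0.40667; minutes = 40 + 0.40667 = 40.40667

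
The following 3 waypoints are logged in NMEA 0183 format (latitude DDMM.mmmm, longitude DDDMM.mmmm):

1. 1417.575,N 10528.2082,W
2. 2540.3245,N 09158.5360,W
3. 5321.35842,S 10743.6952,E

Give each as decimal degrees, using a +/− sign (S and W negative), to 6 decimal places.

Point 1:
  Latitude: split at 2 digits → 14° and 17.575′; 14 + 17.575/60 = 14.2929167
  N → positive
  Lon: split at 3 digits → 105° and 28.2082′; 105 + 28.2082/60 = 105.4701367
  W → negative
Point 2:
  φ: split at 2 digits → 25° and 40.3245′; 25 + 40.3245/60 = 25.6720750
  N ⇒ keep positive
  Lon: split at 3 digits → 091° and 58.536′; 91 + 58.536/60 = 91.9756000
  W → negative
Point 3:
  Latitude: split at 2 digits → 53° and 21.35842′; 53 + 21.35842/60 = 53.3559737
  hemisphere S, so the sign is −
  Lon: split at 3 digits → 107° and 43.6952′; 107 + 43.6952/60 = 107.7282533
  E → positive

1. 14.292917, -105.470137
2. 25.672075, -91.975600
3. -53.355974, 107.728253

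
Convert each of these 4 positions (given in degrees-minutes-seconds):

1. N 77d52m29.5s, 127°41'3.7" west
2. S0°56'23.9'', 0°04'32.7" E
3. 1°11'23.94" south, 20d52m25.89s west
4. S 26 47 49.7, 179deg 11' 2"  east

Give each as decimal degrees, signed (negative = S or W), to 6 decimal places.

Point 1:
  φ: 77 + 52/60 + 29.5/3600 = 77.8748611
  N → positive
  λ: 127° + 41/60 + 3.7/3600 = 127 + 0.683333 + 0.001028 = 127.6843611
  hemisphere W, so the sign is −
Point 2:
  Lat: 0 + 56/60 + 23.9/3600 = 0.9399722
  S → negative
  Longitude: 0 + 4/60 + 32.7/3600 = 0.0757500
  E → positive
Point 3:
  Latitude: 11′ + 23.94″ = 11.39900′; 1 + 11.39900/60 = 1.1899833
  S → negative
  Longitude: 20° + 52/60 + 25.89/3600 = 20 + 0.866667 + 0.007192 = 20.8738583
  W ⇒ negate
Point 4:
  Lat: 26° + 47/60 + 49.7/3600 = 26 + 0.783333 + 0.013806 = 26.7971389
  hemisphere S, so the sign is −
  λ: 179 + 11/60 + 2/3600 = 179.1838889
  E ⇒ keep positive

1. 77.874861, -127.684361
2. -0.939972, 0.075750
3. -1.189983, -20.873858
4. -26.797139, 179.183889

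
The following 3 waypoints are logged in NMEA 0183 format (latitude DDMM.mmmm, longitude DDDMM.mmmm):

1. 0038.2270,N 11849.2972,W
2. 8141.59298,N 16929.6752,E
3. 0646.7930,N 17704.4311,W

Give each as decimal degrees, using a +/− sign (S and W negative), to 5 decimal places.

1. 0.63712, -118.82162
2. 81.69322, 169.49459
3. 6.77988, -177.07385

Point 1:
  φ: split at 2 digits → 00° and 38.227′; 0 + 38.227/60 = 0.637117
  N ⇒ keep positive
  Lon: degrees = first 3 digits = 118, minutes = 49.2972; 118 + 49.2972/60 = 118.821620
  W → negative
Point 2:
  Latitude: split at 2 digits → 81° and 41.59298′; 81 + 41.59298/60 = 81.693216
  N ⇒ keep positive
  Longitude: degrees = first 3 digits = 169, minutes = 29.6752; 169 + 29.6752/60 = 169.494587
  E → positive
Point 3:
  Latitude: split at 2 digits → 06° and 46.793′; 6 + 46.793/60 = 6.779883
  N → positive
  Longitude: degrees = first 3 digits = 177, minutes = 4.4311; 177 + 4.4311/60 = 177.073852
  hemisphere W, so the sign is −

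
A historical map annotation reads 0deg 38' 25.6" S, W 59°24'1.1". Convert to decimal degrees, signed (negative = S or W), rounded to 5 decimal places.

-0.64044, -59.40031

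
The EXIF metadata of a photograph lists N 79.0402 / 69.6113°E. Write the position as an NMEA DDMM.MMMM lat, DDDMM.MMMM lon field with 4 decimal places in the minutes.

7902.4120,N / 06936.6780,E

Lat: fractional part 0.040200 → 2.412000 minutes
Lon: 69° + 0.611300 × 60 = 69° 36.678000′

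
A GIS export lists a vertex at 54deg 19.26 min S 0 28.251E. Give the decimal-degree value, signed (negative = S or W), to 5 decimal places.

-54.32100, 0.47085

φ: 54 + 19.26/60 = 54.321000
S → negative
Lon: 28.251′ = 0.470850°; total 0.470850
E → positive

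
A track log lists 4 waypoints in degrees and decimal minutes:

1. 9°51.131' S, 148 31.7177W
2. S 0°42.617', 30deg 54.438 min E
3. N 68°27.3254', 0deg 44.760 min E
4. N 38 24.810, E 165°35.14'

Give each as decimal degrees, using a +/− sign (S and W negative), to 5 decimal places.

1. -9.85218, -148.52863
2. -0.71028, 30.90730
3. 68.45542, 0.74600
4. 38.41350, 165.58567

Point 1:
  φ: 9 + 51.131/60 = 9.852183
  S ⇒ negate
  Lon: 31.7177′ = 0.528628°; total 148.528628
  W ⇒ negate
Point 2:
  Lat: 0 + 42.617/60 = 0.710283
  S → negative
  Lon: 54.438′ = 0.907300°; total 30.907300
  E ⇒ keep positive
Point 3:
  Latitude: 68 + 27.3254/60 = 68.455423
  N → positive
  λ: 0 + 44.76/60 = 0.746000
  E ⇒ keep positive
Point 4:
  φ: 24.81′ = 0.413500°; total 38.413500
  N ⇒ keep positive
  Longitude: 165 + 35.14/60 = 165.585667
  E → positive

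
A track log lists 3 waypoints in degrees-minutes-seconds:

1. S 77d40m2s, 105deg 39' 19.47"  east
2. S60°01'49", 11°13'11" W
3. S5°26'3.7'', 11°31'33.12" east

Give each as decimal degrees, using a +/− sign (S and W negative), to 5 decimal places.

1. -77.66722, 105.65541
2. -60.03028, -11.21972
3. -5.43436, 11.52587

Point 1:
  Latitude: 40′ + 2″ = 40.03333′; 77 + 40.03333/60 = 77.667222
  S → negative
  Lon: 105° + 39/60 + 19.47/3600 = 105 + 0.650000 + 0.005408 = 105.655408
  E ⇒ keep positive
Point 2:
  Lat: 1′ + 49″ = 1.81667′; 60 + 1.81667/60 = 60.030278
  S → negative
  λ: 11° + 13/60 + 11/3600 = 11 + 0.216667 + 0.003056 = 11.219722
  W ⇒ negate
Point 3:
  Lat: 26′ + 3.7″ = 26.06167′; 5 + 26.06167/60 = 5.434361
  S ⇒ negate
  Longitude: 31′ + 33.12″ = 31.55200′; 11 + 31.55200/60 = 11.525867
  E → positive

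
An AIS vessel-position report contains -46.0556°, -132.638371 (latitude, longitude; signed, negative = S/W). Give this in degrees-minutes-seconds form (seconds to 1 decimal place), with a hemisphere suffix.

Latitude is negative → S; |value| = 46.055600
Lat: 0.055600 × 60 = 3.33600′ → 3′, remainder × 60 = 20.160″
Longitude is negative → W; |value| = 132.638371
λ: whole degrees 132; 38.30226′ → 38′ and 18.136″

46°03′20.2″ S, 132°38′18.1″ W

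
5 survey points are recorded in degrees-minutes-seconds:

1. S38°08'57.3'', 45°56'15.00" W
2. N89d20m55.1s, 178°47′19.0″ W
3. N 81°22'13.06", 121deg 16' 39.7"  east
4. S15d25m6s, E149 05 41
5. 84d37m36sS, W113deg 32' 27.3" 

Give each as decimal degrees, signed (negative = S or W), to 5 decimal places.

Point 1:
  φ: 38 + 8/60 + 57.3/3600 = 38.149250
  S ⇒ negate
  Lon: 56′ + 15″ = 56.25000′; 45 + 56.25000/60 = 45.937500
  W → negative
Point 2:
  φ: 89 + 20/60 + 55.1/3600 = 89.348639
  N → positive
  Lon: 178 + 47/60 + 19/3600 = 178.788611
  W ⇒ negate
Point 3:
  Latitude: 81° + 22/60 + 13.06/3600 = 81 + 0.366667 + 0.003628 = 81.370294
  N ⇒ keep positive
  Longitude: 121 + 16/60 + 39.7/3600 = 121.277694
  E ⇒ keep positive
Point 4:
  φ: 15 + 25/60 + 6/3600 = 15.418333
  hemisphere S, so the sign is −
  Lon: 149° + 5/60 + 41/3600 = 149 + 0.083333 + 0.011389 = 149.094722
  E ⇒ keep positive
Point 5:
  φ: 84° + 37/60 + 36/3600 = 84 + 0.616667 + 0.010000 = 84.626667
  hemisphere S, so the sign is −
  λ: 113° + 32/60 + 27.3/3600 = 113 + 0.533333 + 0.007583 = 113.540917
  W ⇒ negate

1. -38.14925, -45.93750
2. 89.34864, -178.78861
3. 81.37029, 121.27769
4. -15.41833, 149.09472
5. -84.62667, -113.54092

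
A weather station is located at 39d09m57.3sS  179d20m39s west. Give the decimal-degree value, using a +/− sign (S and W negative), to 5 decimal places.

-39.16592, -179.34417

φ: 9′ + 57.3″ = 9.95500′; 39 + 9.95500/60 = 39.165917
S ⇒ negate
λ: 20′ + 39″ = 20.65000′; 179 + 20.65000/60 = 179.344167
hemisphere W, so the sign is −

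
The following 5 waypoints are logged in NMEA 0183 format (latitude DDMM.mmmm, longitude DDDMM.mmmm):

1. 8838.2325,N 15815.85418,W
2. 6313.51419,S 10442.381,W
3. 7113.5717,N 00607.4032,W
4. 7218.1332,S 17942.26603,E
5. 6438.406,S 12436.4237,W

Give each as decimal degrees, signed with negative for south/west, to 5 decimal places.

Point 1:
  φ: degrees = first 2 digits = 88, minutes = 38.2325; 88 + 38.2325/60 = 88.637208
  N → positive
  Longitude: split at 3 digits → 158° and 15.85418′; 158 + 15.85418/60 = 158.264236
  W ⇒ negate
Point 2:
  Lat: split at 2 digits → 63° and 13.51419′; 63 + 13.51419/60 = 63.225237
  hemisphere S, so the sign is −
  Longitude: split at 3 digits → 104° and 42.381′; 104 + 42.381/60 = 104.706350
  hemisphere W, so the sign is −
Point 3:
  Lat: degrees = first 2 digits = 71, minutes = 13.5717; 71 + 13.5717/60 = 71.226195
  N → positive
  Longitude: degrees = first 3 digits = 6, minutes = 7.4032; 6 + 7.4032/60 = 6.123387
  hemisphere W, so the sign is −
Point 4:
  Lat: split at 2 digits → 72° and 18.1332′; 72 + 18.1332/60 = 72.302220
  hemisphere S, so the sign is −
  λ: split at 3 digits → 179° and 42.26603′; 179 + 42.26603/60 = 179.704434
  E → positive
Point 5:
  φ: degrees = first 2 digits = 64, minutes = 38.406; 64 + 38.406/60 = 64.640100
  S → negative
  Longitude: degrees = first 3 digits = 124, minutes = 36.4237; 124 + 36.4237/60 = 124.607062
  hemisphere W, so the sign is −

1. 88.63721, -158.26424
2. -63.22524, -104.70635
3. 71.22620, -6.12339
4. -72.30222, 179.70443
5. -64.64010, -124.60706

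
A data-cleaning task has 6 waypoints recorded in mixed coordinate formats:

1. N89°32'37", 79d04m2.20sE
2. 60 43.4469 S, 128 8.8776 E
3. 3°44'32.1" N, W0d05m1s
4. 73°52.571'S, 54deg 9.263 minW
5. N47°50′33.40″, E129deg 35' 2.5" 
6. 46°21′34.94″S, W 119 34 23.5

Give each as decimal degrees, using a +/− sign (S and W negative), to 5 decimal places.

Point 1:
  Lat: 89° + 32/60 + 37/3600 = 89 + 0.533333 + 0.010278 = 89.543611
  N ⇒ keep positive
  Longitude: 79° + 4/60 + 2.2/3600 = 79 + 0.066667 + 0.000611 = 79.067278
  E → positive
Point 2:
  Lat: 43.4469′ = 0.724115°; total 60.724115
  S → negative
  Lon: 8.8776′ = 0.147960°; total 128.147960
  E ⇒ keep positive
Point 3:
  Lat: 3 + 44/60 + 32.1/3600 = 3.742250
  N ⇒ keep positive
  λ: 0° + 5/60 + 1/3600 = 0 + 0.083333 + 0.000278 = 0.083611
  W → negative
Point 4:
  φ: 73 + 52.571/60 = 73.876183
  hemisphere S, so the sign is −
  Longitude: 54 + 9.263/60 = 54.154383
  hemisphere W, so the sign is −
Point 5:
  φ: 47° + 50/60 + 33.4/3600 = 47 + 0.833333 + 0.009278 = 47.842611
  N → positive
  Longitude: 129° + 35/60 + 2.5/3600 = 129 + 0.583333 + 0.000694 = 129.584028
  E → positive
Point 6:
  Latitude: 46 + 21/60 + 34.94/3600 = 46.359706
  S → negative
  Longitude: 34′ + 23.5″ = 34.39167′; 119 + 34.39167/60 = 119.573194
  hemisphere W, so the sign is −

1. 89.54361, 79.06728
2. -60.72412, 128.14796
3. 3.74225, -0.08361
4. -73.87618, -54.15438
5. 47.84261, 129.58403
6. -46.35971, -119.57319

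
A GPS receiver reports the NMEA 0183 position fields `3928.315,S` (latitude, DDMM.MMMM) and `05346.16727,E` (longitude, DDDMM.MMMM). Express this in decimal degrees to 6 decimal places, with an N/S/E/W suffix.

φ: split at 2 digits → 39° and 28.315′; 39 + 28.315/60 = 39.4719167
λ: split at 3 digits → 053° and 46.16727′; 53 + 46.16727/60 = 53.7694545

39.471917° S, 53.769455° E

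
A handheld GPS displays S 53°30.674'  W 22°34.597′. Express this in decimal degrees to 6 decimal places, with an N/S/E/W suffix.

53.511233° S, 22.576617° W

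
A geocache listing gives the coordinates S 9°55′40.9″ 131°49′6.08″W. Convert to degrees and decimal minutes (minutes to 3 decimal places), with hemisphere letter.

9° 55.682′ S, 131° 49.101′ W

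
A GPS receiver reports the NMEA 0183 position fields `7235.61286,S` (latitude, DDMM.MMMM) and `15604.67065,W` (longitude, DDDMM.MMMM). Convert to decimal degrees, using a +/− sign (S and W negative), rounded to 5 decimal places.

-72.59355, -156.07784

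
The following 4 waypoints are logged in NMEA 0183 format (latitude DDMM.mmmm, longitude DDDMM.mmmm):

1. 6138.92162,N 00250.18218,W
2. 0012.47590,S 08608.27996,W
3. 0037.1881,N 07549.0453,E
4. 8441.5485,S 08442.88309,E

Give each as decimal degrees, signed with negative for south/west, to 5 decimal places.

1. 61.64869, -2.83637
2. -0.20793, -86.13800
3. 0.61980, 75.81742
4. -84.69248, 84.71472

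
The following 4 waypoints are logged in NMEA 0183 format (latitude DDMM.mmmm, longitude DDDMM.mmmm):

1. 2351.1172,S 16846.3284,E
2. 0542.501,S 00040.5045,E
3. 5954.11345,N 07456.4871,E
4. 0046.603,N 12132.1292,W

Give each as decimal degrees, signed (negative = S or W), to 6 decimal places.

1. -23.851953, 168.772140
2. -5.708350, 0.675075
3. 59.901891, 74.941452
4. 0.776717, -121.535487

Point 1:
  Lat: degrees = first 2 digits = 23, minutes = 51.1172; 23 + 51.1172/60 = 23.8519533
  hemisphere S, so the sign is −
  λ: degrees = first 3 digits = 168, minutes = 46.3284; 168 + 46.3284/60 = 168.7721400
  E ⇒ keep positive
Point 2:
  φ: degrees = first 2 digits = 5, minutes = 42.501; 5 + 42.501/60 = 5.7083500
  hemisphere S, so the sign is −
  Lon: degrees = first 3 digits = 0, minutes = 40.5045; 0 + 40.5045/60 = 0.6750750
  E ⇒ keep positive
Point 3:
  Lat: split at 2 digits → 59° and 54.11345′; 59 + 54.11345/60 = 59.9018908
  N → positive
  Longitude: degrees = first 3 digits = 74, minutes = 56.4871; 74 + 56.4871/60 = 74.9414517
  E ⇒ keep positive
Point 4:
  Lat: degrees = first 2 digits = 0, minutes = 46.603; 0 + 46.603/60 = 0.7767167
  N → positive
  Lon: split at 3 digits → 121° and 32.1292′; 121 + 32.1292/60 = 121.5354867
  W → negative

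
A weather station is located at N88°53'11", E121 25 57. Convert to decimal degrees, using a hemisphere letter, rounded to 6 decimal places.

Latitude: 88° + 53/60 + 11/3600 = 88 + 0.883333 + 0.003056 = 88.8863889
λ: 25′ + 57″ = 25.95000′; 121 + 25.95000/60 = 121.4325000

88.886389° N, 121.432500° E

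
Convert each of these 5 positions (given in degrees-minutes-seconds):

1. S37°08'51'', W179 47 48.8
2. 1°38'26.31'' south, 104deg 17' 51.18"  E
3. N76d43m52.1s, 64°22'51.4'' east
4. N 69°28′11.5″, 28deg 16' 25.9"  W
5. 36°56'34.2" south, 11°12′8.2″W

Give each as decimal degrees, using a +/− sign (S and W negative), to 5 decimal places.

1. -37.14750, -179.79689
2. -1.64064, 104.29755
3. 76.73114, 64.38094
4. 69.46986, -28.27386
5. -36.94283, -11.20228

Point 1:
  Lat: 37 + 8/60 + 51/3600 = 37.147500
  S ⇒ negate
  λ: 179 + 47/60 + 48.8/3600 = 179.796889
  hemisphere W, so the sign is −
Point 2:
  Latitude: 1 + 38/60 + 26.31/3600 = 1.640642
  S ⇒ negate
  Lon: 104 + 17/60 + 51.18/3600 = 104.297550
  E → positive
Point 3:
  φ: 76° + 43/60 + 52.1/3600 = 76 + 0.716667 + 0.014472 = 76.731139
  N ⇒ keep positive
  λ: 64 + 22/60 + 51.4/3600 = 64.380944
  E ⇒ keep positive
Point 4:
  φ: 69° + 28/60 + 11.5/3600 = 69 + 0.466667 + 0.003194 = 69.469861
  N → positive
  Longitude: 28° + 16/60 + 25.9/3600 = 28 + 0.266667 + 0.007194 = 28.273861
  W → negative
Point 5:
  Lat: 36° + 56/60 + 34.2/3600 = 36 + 0.933333 + 0.009500 = 36.942833
  S ⇒ negate
  λ: 11 + 12/60 + 8.2/3600 = 11.202278
  W → negative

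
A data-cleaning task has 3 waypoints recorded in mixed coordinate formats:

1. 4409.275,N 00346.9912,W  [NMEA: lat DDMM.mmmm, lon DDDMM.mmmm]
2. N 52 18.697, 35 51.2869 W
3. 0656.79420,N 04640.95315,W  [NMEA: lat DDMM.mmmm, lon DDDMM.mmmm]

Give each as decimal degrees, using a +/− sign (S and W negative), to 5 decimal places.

1. 44.15458, -3.78319
2. 52.31162, -35.85478
3. 6.94657, -46.68255

Point 1:
  Lat: split at 2 digits → 44° and 9.275′; 44 + 9.275/60 = 44.154583
  N ⇒ keep positive
  Longitude: degrees = first 3 digits = 3, minutes = 46.9912; 3 + 46.9912/60 = 3.783187
  W ⇒ negate
Point 2:
  Lat: 18.697′ = 0.311617°; total 52.311617
  N → positive
  Longitude: 35 + 51.2869/60 = 35.854782
  W → negative
Point 3:
  Lat: degrees = first 2 digits = 6, minutes = 56.7942; 6 + 56.7942/60 = 6.946570
  N → positive
  λ: split at 3 digits → 046° and 40.95315′; 46 + 40.95315/60 = 46.682553
  W ⇒ negate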